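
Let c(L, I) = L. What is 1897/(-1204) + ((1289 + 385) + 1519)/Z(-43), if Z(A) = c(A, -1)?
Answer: -13043/172 ≈ -75.831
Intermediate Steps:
Z(A) = A
1897/(-1204) + ((1289 + 385) + 1519)/Z(-43) = 1897/(-1204) + ((1289 + 385) + 1519)/(-43) = 1897*(-1/1204) + (1674 + 1519)*(-1/43) = -271/172 + 3193*(-1/43) = -271/172 - 3193/43 = -13043/172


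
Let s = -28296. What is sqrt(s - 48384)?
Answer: 6*I*sqrt(2130) ≈ 276.91*I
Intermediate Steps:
sqrt(s - 48384) = sqrt(-28296 - 48384) = sqrt(-76680) = 6*I*sqrt(2130)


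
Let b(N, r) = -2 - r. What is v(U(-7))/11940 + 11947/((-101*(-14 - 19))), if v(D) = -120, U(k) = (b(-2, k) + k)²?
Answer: 2370787/663267 ≈ 3.5744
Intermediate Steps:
U(k) = 4 (U(k) = ((-2 - k) + k)² = (-2)² = 4)
v(U(-7))/11940 + 11947/((-101*(-14 - 19))) = -120/11940 + 11947/((-101*(-14 - 19))) = -120*1/11940 + 11947/((-101*(-33))) = -2/199 + 11947/3333 = 2370787/663267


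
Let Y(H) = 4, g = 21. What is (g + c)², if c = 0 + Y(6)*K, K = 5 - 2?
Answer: 1089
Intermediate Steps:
K = 3
c = 12 (c = 0 + 4*3 = 0 + 12 = 12)
(g + c)² = (21 + 12)² = 33² = 1089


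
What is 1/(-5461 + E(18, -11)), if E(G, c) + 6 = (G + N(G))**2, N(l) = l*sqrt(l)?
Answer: -689/7083551 + 1944*sqrt(2)/7083551 ≈ 0.00029085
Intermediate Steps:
N(l) = l**(3/2)
E(G, c) = -6 + (G + G**(3/2))**2
1/(-5461 + E(18, -11)) = 1/(-5461 + (-6 + (18 + 18**(3/2))**2)) = 1/(-5461 + (-6 + (18 + 54*sqrt(2))**2)) = 1/(-5467 + (18 + 54*sqrt(2))**2)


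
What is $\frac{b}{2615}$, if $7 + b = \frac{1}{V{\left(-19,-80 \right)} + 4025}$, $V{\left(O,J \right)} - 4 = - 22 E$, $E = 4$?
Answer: $- \frac{27586}{10305715} \approx -0.0026768$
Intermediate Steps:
$V{\left(O,J \right)} = -84$ ($V{\left(O,J \right)} = 4 - 88 = -84$)
$b = - \frac{27586}{3941}$ ($b = -7 + \frac{1}{-84 + 4025} = -7 + \frac{1}{3941} = - \frac{27586}{3941} \approx -6.9997$)
$\frac{b}{2615} = - \frac{27586}{3941 \cdot 2615} = \left(- \frac{27586}{3941}\right) \frac{1}{2615} = - \frac{27586}{10305715}$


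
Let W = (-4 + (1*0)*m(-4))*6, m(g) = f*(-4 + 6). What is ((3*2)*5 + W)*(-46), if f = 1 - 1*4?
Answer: -276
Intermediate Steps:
f = -3 (f = 1 - 4 = -3)
m(g) = -6 (m(g) = -3*(-4 + 6) = -3*2 = -6)
W = -24 (W = (-4 + (1*0)*(-6))*6 = (-4 + 0*(-6))*6 = (-4 + 0)*6 = -4*6 = -24)
((3*2)*5 + W)*(-46) = ((3*2)*5 - 24)*(-46) = (6*5 - 24)*(-46) = (30 - 24)*(-46) = 6*(-46) = -276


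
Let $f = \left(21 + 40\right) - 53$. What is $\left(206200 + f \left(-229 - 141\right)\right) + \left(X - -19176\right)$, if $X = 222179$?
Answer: $444595$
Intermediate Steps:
$f = 8$ ($f = 61 - 53 = 8$)
$\left(206200 + f \left(-229 - 141\right)\right) + \left(X - -19176\right) = \left(206200 + 8 \left(-229 - 141\right)\right) + \left(222179 - -19176\right) = \left(206200 + 8 \left(-370\right)\right) + \left(222179 + 19176\right) = \left(206200 - 2960\right) + 241355 = 203240 + 241355 = 444595$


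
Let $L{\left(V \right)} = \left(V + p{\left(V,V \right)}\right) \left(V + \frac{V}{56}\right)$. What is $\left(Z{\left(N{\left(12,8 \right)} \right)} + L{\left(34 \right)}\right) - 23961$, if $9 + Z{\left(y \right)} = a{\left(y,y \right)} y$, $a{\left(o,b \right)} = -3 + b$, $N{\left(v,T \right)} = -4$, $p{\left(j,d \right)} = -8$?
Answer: $- \frac{322591}{14} \approx -23042.0$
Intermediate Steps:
$L{\left(V \right)} = \frac{57 V \left(-8 + V\right)}{56}$ ($L{\left(V \right)} = \left(V - 8\right) \left(V + \frac{V}{56}\right) = \left(-8 + V\right) \left(V + V \frac{1}{56}\right) = \left(-8 + V\right) \left(V + \frac{V}{56}\right) = \left(-8 + V\right) \frac{57 V}{56} = \frac{57 V \left(-8 + V\right)}{56}$)
$Z{\left(y \right)} = -9 + y \left(-3 + y\right)$ ($Z{\left(y \right)} = -9 + \left(-3 + y\right) y = -9 + y \left(-3 + y\right)$)
$\left(Z{\left(N{\left(12,8 \right)} \right)} + L{\left(34 \right)}\right) - 23961 = \left(\left(-9 - 4 \left(-3 - 4\right)\right) + \frac{57}{56} \cdot 34 \left(-8 + 34\right)\right) - 23961 = \left(\left(-9 - -28\right) + \frac{57}{56} \cdot 34 \cdot 26\right) - 23961 = \left(\left(-9 + 28\right) + \frac{12597}{14}\right) - 23961 = \left(19 + \frac{12597}{14}\right) - 23961 = \frac{12863}{14} - 23961 = - \frac{322591}{14}$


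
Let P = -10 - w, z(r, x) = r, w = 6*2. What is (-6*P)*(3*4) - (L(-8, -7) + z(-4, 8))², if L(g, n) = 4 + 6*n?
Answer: -180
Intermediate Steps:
w = 12
P = -22 (P = -10 - 1*12 = -10 - 12 = -22)
(-6*P)*(3*4) - (L(-8, -7) + z(-4, 8))² = (-6*(-22))*(3*4) - ((4 + 6*(-7)) - 4)² = 132*12 - ((4 - 42) - 4)² = 1584 - (-38 - 4)² = 1584 - 1*(-42)² = 1584 - 1*1764 = 1584 - 1764 = -180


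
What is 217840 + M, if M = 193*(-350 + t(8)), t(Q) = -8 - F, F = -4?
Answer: 149518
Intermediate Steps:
t(Q) = -4 (t(Q) = -8 - 1*(-4) = -8 + 4 = -4)
M = -68322 (M = 193*(-350 - 4) = 193*(-354) = -68322)
217840 + M = 217840 - 68322 = 149518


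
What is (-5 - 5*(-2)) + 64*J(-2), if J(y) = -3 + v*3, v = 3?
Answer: 389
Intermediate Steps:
J(y) = 6 (J(y) = -3 + 3*3 = -3 + 9 = 6)
(-5 - 5*(-2)) + 64*J(-2) = (-5 - 5*(-2)) + 64*6 = (-5 + 10) + 384 = 5 + 384 = 389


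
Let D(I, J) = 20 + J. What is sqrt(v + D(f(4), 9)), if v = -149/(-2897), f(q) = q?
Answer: 13*sqrt(1442706)/2897 ≈ 5.3899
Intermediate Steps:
v = 149/2897 (v = -149*(-1/2897) = 149/2897 ≈ 0.051432)
sqrt(v + D(f(4), 9)) = sqrt(149/2897 + (20 + 9)) = sqrt(149/2897 + 29) = sqrt(84162/2897) = 13*sqrt(1442706)/2897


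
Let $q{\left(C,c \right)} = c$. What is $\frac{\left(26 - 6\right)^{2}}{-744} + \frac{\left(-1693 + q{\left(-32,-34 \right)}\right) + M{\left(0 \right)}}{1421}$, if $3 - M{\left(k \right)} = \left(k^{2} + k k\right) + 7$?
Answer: $- \frac{232033}{132153} \approx -1.7558$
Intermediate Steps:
$M{\left(k \right)} = -4 - 2 k^{2}$ ($M{\left(k \right)} = 3 - \left(\left(k^{2} + k k\right) + 7\right) = 3 - \left(\left(k^{2} + k^{2}\right) + 7\right) = 3 - \left(2 k^{2} + 7\right) = 3 - \left(7 + 2 k^{2}\right) = -4 - 2 k^{2}$)
$\frac{\left(26 - 6\right)^{2}}{-744} + \frac{\left(-1693 + q{\left(-32,-34 \right)}\right) + M{\left(0 \right)}}{1421} = \frac{\left(26 - 6\right)^{2}}{-744} + \frac{\left(-1693 - 34\right) - \left(4 + 2 \cdot 0^{2}\right)}{1421} = 20^{2} \left(- \frac{1}{744}\right) + \left(-1727 - 4\right) \frac{1}{1421} = 400 \left(- \frac{1}{744}\right) + \left(-1727 + \left(-4 + 0\right)\right) \frac{1}{1421} = - \frac{50}{93} + \left(-1727 - 4\right) \frac{1}{1421} = - \frac{50}{93} - \frac{1731}{1421} = - \frac{232033}{132153}$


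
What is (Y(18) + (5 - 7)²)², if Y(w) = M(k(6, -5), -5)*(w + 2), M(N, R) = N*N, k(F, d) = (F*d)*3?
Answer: 26245296016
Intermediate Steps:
k(F, d) = 3*F*d
M(N, R) = N²
Y(w) = 16200 + 8100*w (Y(w) = (3*6*(-5))²*(w + 2) = (-90)²*(2 + w) = 8100*(2 + w) = 16200 + 8100*w)
(Y(18) + (5 - 7)²)² = ((16200 + 8100*18) + (5 - 7)²)² = ((16200 + 145800) + (-2)²)² = (162000 + 4)² = 162004² = 26245296016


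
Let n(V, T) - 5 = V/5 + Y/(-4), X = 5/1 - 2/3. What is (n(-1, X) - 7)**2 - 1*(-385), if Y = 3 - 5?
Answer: 38789/100 ≈ 387.89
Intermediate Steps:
Y = -2
X = 13/3 (X = 5*1 - 2*1/3 = 5 - 2/3 = 13/3 ≈ 4.3333)
n(V, T) = 11/2 + V/5 (n(V, T) = 5 + (V/5 - 2/(-4)) = 5 + (V*(1/5) - 2*(-1/4)) = 5 + (V/5 + 1/2) = 5 + (1/2 + V/5) = 11/2 + V/5)
(n(-1, X) - 7)**2 - 1*(-385) = ((11/2 + (1/5)*(-1)) - 7)**2 - 1*(-385) = ((11/2 - 1/5) - 7)**2 + 385 = (53/10 - 7)**2 + 385 = (-17/10)**2 + 385 = 289/100 + 385 = 38789/100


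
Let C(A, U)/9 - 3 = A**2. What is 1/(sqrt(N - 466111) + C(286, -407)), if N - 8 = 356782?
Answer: 736191/541977297802 - I*sqrt(109321)/541977297802 ≈ 1.3583e-6 - 6.1006e-10*I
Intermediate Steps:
N = 356790 (N = 8 + 356782 = 356790)
C(A, U) = 27 + 9*A**2
1/(sqrt(N - 466111) + C(286, -407)) = 1/(sqrt(356790 - 466111) + (27 + 9*286**2)) = 1/(sqrt(-109321) + (27 + 9*81796)) = 1/(I*sqrt(109321) + (27 + 736164)) = 1/(I*sqrt(109321) + 736191) = 1/(736191 + I*sqrt(109321))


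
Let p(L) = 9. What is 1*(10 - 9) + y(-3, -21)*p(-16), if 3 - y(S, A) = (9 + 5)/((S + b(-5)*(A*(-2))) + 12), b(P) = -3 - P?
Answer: 826/31 ≈ 26.645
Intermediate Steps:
y(S, A) = 3 - 14/(12 + S - 4*A) (y(S, A) = 3 - (9 + 5)/((S + (-3 - 1*(-5))*(A*(-2))) + 12) = 3 - 14/((S + (-3 + 5)*(-2*A)) + 12) = 3 - 14/((S + 2*(-2*A)) + 12) = 3 - 14/((S - 4*A) + 12) = 3 - 14/(12 + S - 4*A))
1*(10 - 9) + y(-3, -21)*p(-16) = 1*(10 - 9) + ((22 - 12*(-21) + 3*(-3))/(12 - 3 - 4*(-21)))*9 = 1*1 + ((22 + 252 - 9)/(12 - 3 + 84))*9 = 1 + (265/93)*9 = 1 + 795/31 = 826/31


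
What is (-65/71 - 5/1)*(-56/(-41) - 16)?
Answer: 252000/2911 ≈ 86.568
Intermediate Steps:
(-65/71 - 5/1)*(-56/(-41) - 16) = (-65*1/71 - 5*1)*(-56*(-1/41) - 16) = (-65/71 - 5)*(56/41 - 16) = -420/71*(-600/41) = 252000/2911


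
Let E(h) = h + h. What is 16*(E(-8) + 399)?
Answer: 6128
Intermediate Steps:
E(h) = 2*h
16*(E(-8) + 399) = 16*(2*(-8) + 399) = 16*(-16 + 399) = 16*383 = 6128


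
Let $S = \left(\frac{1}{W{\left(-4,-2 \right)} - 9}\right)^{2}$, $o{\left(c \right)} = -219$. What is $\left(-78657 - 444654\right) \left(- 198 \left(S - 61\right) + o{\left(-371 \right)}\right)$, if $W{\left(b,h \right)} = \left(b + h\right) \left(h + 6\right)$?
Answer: $- \frac{68264350017}{11} \approx -6.2058 \cdot 10^{9}$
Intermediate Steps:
$W{\left(b,h \right)} = \left(6 + h\right) \left(b + h\right)$ ($W{\left(b,h \right)} = \left(b + h\right) \left(6 + h\right) = \left(6 + h\right) \left(b + h\right)$)
$S = \frac{1}{1089}$ ($S = \left(\frac{1}{\left(\left(-2\right)^{2} + 6 \left(-4\right) + 6 \left(-2\right) - -8\right) - 9}\right)^{2} = \left(\frac{1}{\left(4 - 24 - 12 + 8\right) - 9}\right)^{2} = \left(\frac{1}{-24 - 9}\right)^{2} = \left(\frac{1}{-33}\right)^{2} = \left(- \frac{1}{33}\right)^{2} = \frac{1}{1089} \approx 0.00091827$)
$\left(-78657 - 444654\right) \left(- 198 \left(S - 61\right) + o{\left(-371 \right)}\right) = \left(-78657 - 444654\right) \left(- 198 \left(\frac{1}{1089} - 61\right) - 219\right) = - 523311 \left(\left(-198\right) \left(- \frac{66428}{1089}\right) - 219\right) = - 523311 \left(\frac{132856}{11} - 219\right) = \left(-523311\right) \frac{130447}{11} = - \frac{68264350017}{11}$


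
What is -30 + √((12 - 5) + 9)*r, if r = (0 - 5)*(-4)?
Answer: 50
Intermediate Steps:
r = 20 (r = -5*(-4) = 20)
-30 + √((12 - 5) + 9)*r = -30 + √((12 - 5) + 9)*20 = -30 + √(7 + 9)*20 = -30 + √16*20 = -30 + 4*20 = -30 + 80 = 50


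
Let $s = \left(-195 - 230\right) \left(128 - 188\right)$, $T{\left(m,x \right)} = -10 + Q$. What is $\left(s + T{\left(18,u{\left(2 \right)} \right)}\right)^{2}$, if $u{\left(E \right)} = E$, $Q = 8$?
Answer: $650148004$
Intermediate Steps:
$T{\left(m,x \right)} = -2$ ($T{\left(m,x \right)} = -10 + 8 = -2$)
$s = 25500$ ($s = \left(-425\right) \left(-60\right) = 25500$)
$\left(s + T{\left(18,u{\left(2 \right)} \right)}\right)^{2} = \left(25500 - 2\right)^{2} = 25498^{2} = 650148004$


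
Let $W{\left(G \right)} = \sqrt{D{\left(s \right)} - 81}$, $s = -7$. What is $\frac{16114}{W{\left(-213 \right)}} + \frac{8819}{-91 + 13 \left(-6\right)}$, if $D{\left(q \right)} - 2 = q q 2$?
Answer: $- \frac{8819}{169} + \frac{16114 \sqrt{19}}{19} \approx 3644.6$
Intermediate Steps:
$D{\left(q \right)} = 2 + 2 q^{2}$ ($D{\left(q \right)} = 2 + q q 2 = 2 + q^{2} \cdot 2 = 2 + 2 q^{2}$)
$W{\left(G \right)} = \sqrt{19}$ ($W{\left(G \right)} = \sqrt{\left(2 + 2 \left(-7\right)^{2}\right) - 81} = \sqrt{\left(2 + 2 \cdot 49\right) - 81} = \sqrt{\left(2 + 98\right) - 81} = \sqrt{100 - 81} = \sqrt{19}$)
$\frac{16114}{W{\left(-213 \right)}} + \frac{8819}{-91 + 13 \left(-6\right)} = \frac{16114}{\sqrt{19}} + \frac{8819}{-91 + 13 \left(-6\right)} = 16114 \frac{\sqrt{19}}{19} + \frac{8819}{-91 - 78} = \frac{16114 \sqrt{19}}{19} + \frac{8819}{-169} = \frac{16114 \sqrt{19}}{19} + 8819 \left(- \frac{1}{169}\right) = \frac{16114 \sqrt{19}}{19} - \frac{8819}{169} = - \frac{8819}{169} + \frac{16114 \sqrt{19}}{19}$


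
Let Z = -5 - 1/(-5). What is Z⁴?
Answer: 331776/625 ≈ 530.84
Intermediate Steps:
Z = -24/5 (Z = -5 - (-1)/5 = -5 - 1*(-⅕) = -5 + ⅕ = -24/5 ≈ -4.8000)
Z⁴ = (-24/5)⁴ = 331776/625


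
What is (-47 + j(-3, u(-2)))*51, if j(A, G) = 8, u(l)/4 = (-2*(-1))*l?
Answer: -1989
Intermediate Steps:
u(l) = 8*l (u(l) = 4*((-2*(-1))*l) = 4*(2*l) = 8*l)
(-47 + j(-3, u(-2)))*51 = (-47 + 8)*51 = -39*51 = -1989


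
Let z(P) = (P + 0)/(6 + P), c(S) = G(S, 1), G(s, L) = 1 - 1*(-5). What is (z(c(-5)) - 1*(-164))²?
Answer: 108241/4 ≈ 27060.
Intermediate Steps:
G(s, L) = 6 (G(s, L) = 1 + 5 = 6)
c(S) = 6
z(P) = P/(6 + P)
(z(c(-5)) - 1*(-164))² = (6/(6 + 6) - 1*(-164))² = (6/12 + 164)² = (6*(1/12) + 164)² = (½ + 164)² = (329/2)² = 108241/4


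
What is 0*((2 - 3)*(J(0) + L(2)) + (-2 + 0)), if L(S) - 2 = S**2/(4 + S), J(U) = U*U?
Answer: 0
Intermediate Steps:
J(U) = U**2
L(S) = 2 + S**2/(4 + S)
0*((2 - 3)*(J(0) + L(2)) + (-2 + 0)) = 0*((2 - 3)*(0**2 + (8 + 2**2 + 2*2)/(4 + 2)) + (-2 + 0)) = 0*(-(0 + (8 + 4 + 4)/6) - 2) = 0*(-(0 + (1/6)*16) - 2) = 0*(-(0 + 8/3) - 2) = 0*(-1*8/3 - 2) = 0*(-8/3 - 2) = 0*(-14/3) = 0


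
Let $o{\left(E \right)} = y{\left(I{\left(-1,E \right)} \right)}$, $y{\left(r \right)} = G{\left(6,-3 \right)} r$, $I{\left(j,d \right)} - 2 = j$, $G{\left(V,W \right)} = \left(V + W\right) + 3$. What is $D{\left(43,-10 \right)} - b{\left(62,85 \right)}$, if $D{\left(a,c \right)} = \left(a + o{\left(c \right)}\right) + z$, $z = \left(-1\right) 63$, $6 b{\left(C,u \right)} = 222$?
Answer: $-51$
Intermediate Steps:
$b{\left(C,u \right)} = 37$ ($b{\left(C,u \right)} = \frac{1}{6} \cdot 222 = 37$)
$G{\left(V,W \right)} = 3 + V + W$
$I{\left(j,d \right)} = 2 + j$
$z = -63$
$y{\left(r \right)} = 6 r$ ($y{\left(r \right)} = \left(3 + 6 - 3\right) r = 6 r$)
$o{\left(E \right)} = 6$ ($o{\left(E \right)} = 6 \left(2 - 1\right) = 6 \cdot 1 = 6$)
$D{\left(a,c \right)} = -57 + a$ ($D{\left(a,c \right)} = \left(a + 6\right) - 63 = \left(6 + a\right) - 63 = -57 + a$)
$D{\left(43,-10 \right)} - b{\left(62,85 \right)} = \left(-57 + 43\right) - 37 = -14 - 37 = -51$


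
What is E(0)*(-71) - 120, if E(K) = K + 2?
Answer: -262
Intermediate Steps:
E(K) = 2 + K
E(0)*(-71) - 120 = (2 + 0)*(-71) - 120 = 2*(-71) - 120 = -142 - 120 = -262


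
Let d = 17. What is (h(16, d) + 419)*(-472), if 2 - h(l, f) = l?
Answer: -191160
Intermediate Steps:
h(l, f) = 2 - l
(h(16, d) + 419)*(-472) = ((2 - 1*16) + 419)*(-472) = ((2 - 16) + 419)*(-472) = (-14 + 419)*(-472) = 405*(-472) = -191160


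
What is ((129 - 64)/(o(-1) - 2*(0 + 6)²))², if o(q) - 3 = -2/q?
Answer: 4225/4489 ≈ 0.94119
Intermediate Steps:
o(q) = 3 - 2/q
((129 - 64)/(o(-1) - 2*(0 + 6)²))² = ((129 - 64)/((3 - 2/(-1)) - 2*(0 + 6)²))² = (65/((3 - 2*(-1)) - 2*6²))² = (65/((3 + 2) - 2*36))² = (65/(5 - 72))² = (65/(-67))² = (65*(-1/67))² = (-65/67)² = 4225/4489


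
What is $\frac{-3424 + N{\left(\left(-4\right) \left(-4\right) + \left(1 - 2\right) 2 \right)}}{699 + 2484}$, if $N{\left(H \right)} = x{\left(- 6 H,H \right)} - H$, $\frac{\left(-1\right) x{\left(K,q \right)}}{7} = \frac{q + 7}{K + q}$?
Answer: $- \frac{11453}{10610} \approx -1.0795$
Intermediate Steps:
$x{\left(K,q \right)} = - \frac{7 \left(7 + q\right)}{K + q}$ ($x{\left(K,q \right)} = - 7 \frac{q + 7}{K + q} = - 7 \frac{7 + q}{K + q} = - \frac{7 \left(7 + q\right)}{K + q}$)
$N{\left(H \right)} = - H - \frac{7 \left(-7 - H\right)}{5 H}$ ($N{\left(H \right)} = \frac{7 \left(-7 - H\right)}{- 6 H + H} - H = \frac{7 \left(-7 - H\right)}{\left(-5\right) H} - H = 7 \left(- \frac{1}{5 H}\right) \left(-7 - H\right) - H = - \frac{7 \left(-7 - H\right)}{5 H} - H = - H - \frac{7 \left(-7 - H\right)}{5 H}$)
$\frac{-3424 + N{\left(\left(-4\right) \left(-4\right) + \left(1 - 2\right) 2 \right)}}{699 + 2484} = \frac{-3424 + \left(\frac{7}{5} - \left(\left(-4\right) \left(-4\right) + \left(1 - 2\right) 2\right) + \frac{49}{5 \left(\left(-4\right) \left(-4\right) + \left(1 - 2\right) 2\right)}\right)}{699 + 2484} = \frac{-3424 + \left(\frac{7}{5} - \left(16 - 2\right) + \frac{49}{5 \left(16 - 2\right)}\right)}{3183} = \left(-3424 + \left(\frac{7}{5} - \left(16 - 2\right) + \frac{49}{5 \left(16 - 2\right)}\right)\right) \frac{1}{3183} = \left(-3424 + \left(\frac{7}{5} - 14 + \frac{49}{5 \cdot 14}\right)\right) \frac{1}{3183} = \left(-3424 + \left(\frac{7}{5} - 14 + \frac{49}{5} \cdot \frac{1}{14}\right)\right) \frac{1}{3183} = \left(-3424 + \left(\frac{7}{5} - 14 + \frac{7}{10}\right)\right) \frac{1}{3183} = \left(-3424 - \frac{119}{10}\right) \frac{1}{3183} = \left(- \frac{34359}{10}\right) \frac{1}{3183} = - \frac{11453}{10610}$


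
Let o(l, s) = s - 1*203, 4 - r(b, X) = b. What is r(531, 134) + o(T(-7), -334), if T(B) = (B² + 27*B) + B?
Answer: -1064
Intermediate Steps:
r(b, X) = 4 - b
T(B) = B² + 28*B
o(l, s) = -203 + s (o(l, s) = s - 203 = -203 + s)
r(531, 134) + o(T(-7), -334) = (4 - 1*531) + (-203 - 334) = (4 - 531) - 537 = -527 - 537 = -1064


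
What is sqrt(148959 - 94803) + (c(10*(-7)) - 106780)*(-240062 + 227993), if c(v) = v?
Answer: 1289572650 + 2*sqrt(13539) ≈ 1.2896e+9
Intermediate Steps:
sqrt(148959 - 94803) + (c(10*(-7)) - 106780)*(-240062 + 227993) = sqrt(148959 - 94803) + (10*(-7) - 106780)*(-240062 + 227993) = sqrt(54156) + (-70 - 106780)*(-12069) = 2*sqrt(13539) - 106850*(-12069) = 2*sqrt(13539) + 1289572650 = 1289572650 + 2*sqrt(13539)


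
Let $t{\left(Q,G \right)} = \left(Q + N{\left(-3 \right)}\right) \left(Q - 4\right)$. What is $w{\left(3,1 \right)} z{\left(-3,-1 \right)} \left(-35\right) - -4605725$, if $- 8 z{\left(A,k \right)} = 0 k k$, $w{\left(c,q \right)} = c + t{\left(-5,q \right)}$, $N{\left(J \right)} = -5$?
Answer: $4605725$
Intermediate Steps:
$t{\left(Q,G \right)} = \left(-5 + Q\right) \left(-4 + Q\right)$ ($t{\left(Q,G \right)} = \left(Q - 5\right) \left(Q - 4\right) = \left(-5 + Q\right) \left(-4 + Q\right)$)
$w{\left(c,q \right)} = 90 + c$ ($w{\left(c,q \right)} = c + \left(20 + \left(-5\right)^{2} - -45\right) = c + \left(20 + 25 + 45\right) = c + 90 = 90 + c$)
$z{\left(A,k \right)} = 0$ ($z{\left(A,k \right)} = - \frac{0 k k}{8} = - \frac{0 k}{8} = \left(- \frac{1}{8}\right) 0 = 0$)
$w{\left(3,1 \right)} z{\left(-3,-1 \right)} \left(-35\right) - -4605725 = \left(90 + 3\right) 0 \left(-35\right) - -4605725 = 93 \cdot 0 \left(-35\right) + 4605725 = 0 \left(-35\right) + 4605725 = 0 + 4605725 = 4605725$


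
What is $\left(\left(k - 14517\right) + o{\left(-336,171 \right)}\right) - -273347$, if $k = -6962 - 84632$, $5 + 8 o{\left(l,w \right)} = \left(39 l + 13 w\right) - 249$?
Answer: $\frac{1326753}{8} \approx 1.6584 \cdot 10^{5}$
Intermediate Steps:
$o{\left(l,w \right)} = - \frac{127}{4} + \frac{13 w}{8} + \frac{39 l}{8}$ ($o{\left(l,w \right)} = - \frac{5}{8} + \frac{\left(39 l + 13 w\right) - 249}{8} = - \frac{5}{8} + \frac{\left(13 w + 39 l\right) - 249}{8} = - \frac{5}{8} + \frac{-249 + 13 w + 39 l}{8} = - \frac{5}{8} + \left(- \frac{249}{8} + \frac{13 w}{8} + \frac{39 l}{8}\right) = - \frac{127}{4} + \frac{13 w}{8} + \frac{39 l}{8}$)
$k = -91594$
$\left(\left(k - 14517\right) + o{\left(-336,171 \right)}\right) - -273347 = \left(\left(-91594 - 14517\right) + \left(- \frac{127}{4} + \frac{13}{8} \cdot 171 + \frac{39}{8} \left(-336\right)\right)\right) - -273347 = \left(-106111 - \frac{11135}{8}\right) + 273347 = - \frac{860023}{8} + 273347 = \frac{1326753}{8}$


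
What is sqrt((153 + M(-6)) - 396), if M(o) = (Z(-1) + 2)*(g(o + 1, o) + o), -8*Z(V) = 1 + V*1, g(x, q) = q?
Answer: I*sqrt(267) ≈ 16.34*I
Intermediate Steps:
Z(V) = -1/8 - V/8 (Z(V) = -(1 + V*1)/8 = -(1 + V)/8 = -1/8 - V/8)
M(o) = 4*o (M(o) = ((-1/8 - 1/8*(-1)) + 2)*(o + o) = ((-1/8 + 1/8) + 2)*(2*o) = (0 + 2)*(2*o) = 2*(2*o) = 4*o)
sqrt((153 + M(-6)) - 396) = sqrt((153 + 4*(-6)) - 396) = sqrt((153 - 24) - 396) = sqrt(129 - 396) = sqrt(-267) = I*sqrt(267)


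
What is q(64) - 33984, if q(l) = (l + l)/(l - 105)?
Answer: -1393472/41 ≈ -33987.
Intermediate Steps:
q(l) = 2*l/(-105 + l) (q(l) = (2*l)/(-105 + l) = 2*l/(-105 + l))
q(64) - 33984 = 2*64/(-105 + 64) - 33984 = 2*64/(-41) - 33984 = 2*64*(-1/41) - 33984 = -128/41 - 33984 = -1393472/41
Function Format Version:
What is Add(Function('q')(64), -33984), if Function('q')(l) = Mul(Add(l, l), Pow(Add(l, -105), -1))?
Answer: Rational(-1393472, 41) ≈ -33987.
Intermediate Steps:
Function('q')(l) = Mul(2, l, Pow(Add(-105, l), -1)) (Function('q')(l) = Mul(Mul(2, l), Pow(Add(-105, l), -1)) = Mul(2, l, Pow(Add(-105, l), -1)))
Add(Function('q')(64), -33984) = Add(Mul(2, 64, Pow(Add(-105, 64), -1)), -33984) = Add(Mul(2, 64, Pow(-41, -1)), -33984) = Add(Mul(2, 64, Rational(-1, 41)), -33984) = Add(Rational(-128, 41), -33984) = Rational(-1393472, 41)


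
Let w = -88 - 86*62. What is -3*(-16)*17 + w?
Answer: -4604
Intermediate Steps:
w = -5420 (w = -88 - 5332 = -5420)
-3*(-16)*17 + w = -3*(-16)*17 - 5420 = 48*17 - 5420 = 816 - 5420 = -4604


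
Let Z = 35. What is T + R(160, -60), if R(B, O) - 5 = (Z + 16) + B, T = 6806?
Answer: 7022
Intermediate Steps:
R(B, O) = 56 + B (R(B, O) = 5 + ((35 + 16) + B) = 5 + (51 + B) = 56 + B)
T + R(160, -60) = 6806 + (56 + 160) = 6806 + 216 = 7022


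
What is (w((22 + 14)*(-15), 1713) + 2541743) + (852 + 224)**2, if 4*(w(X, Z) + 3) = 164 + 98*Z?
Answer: 7483051/2 ≈ 3.7415e+6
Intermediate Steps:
w(X, Z) = 38 + 49*Z/2 (w(X, Z) = -3 + (164 + 98*Z)/4 = -3 + (41 + 49*Z/2) = 38 + 49*Z/2)
(w((22 + 14)*(-15), 1713) + 2541743) + (852 + 224)**2 = ((38 + (49/2)*1713) + 2541743) + (852 + 224)**2 = ((38 + 83937/2) + 2541743) + 1076**2 = (84013/2 + 2541743) + 1157776 = 5167499/2 + 1157776 = 7483051/2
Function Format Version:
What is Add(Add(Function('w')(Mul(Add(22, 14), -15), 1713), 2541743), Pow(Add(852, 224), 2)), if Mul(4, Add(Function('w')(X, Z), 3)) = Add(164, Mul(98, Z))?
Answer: Rational(7483051, 2) ≈ 3.7415e+6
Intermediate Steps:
Function('w')(X, Z) = Add(38, Mul(Rational(49, 2), Z)) (Function('w')(X, Z) = Add(-3, Mul(Rational(1, 4), Add(164, Mul(98, Z)))) = Add(-3, Add(41, Mul(Rational(49, 2), Z))) = Add(38, Mul(Rational(49, 2), Z)))
Add(Add(Function('w')(Mul(Add(22, 14), -15), 1713), 2541743), Pow(Add(852, 224), 2)) = Add(Add(Add(38, Mul(Rational(49, 2), 1713)), 2541743), Pow(Add(852, 224), 2)) = Add(Add(Add(38, Rational(83937, 2)), 2541743), Pow(1076, 2)) = Add(Add(Rational(84013, 2), 2541743), 1157776) = Add(Rational(5167499, 2), 1157776) = Rational(7483051, 2)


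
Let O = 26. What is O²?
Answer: 676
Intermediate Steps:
O² = 26² = 676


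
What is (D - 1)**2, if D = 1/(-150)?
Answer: 22801/22500 ≈ 1.0134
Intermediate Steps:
D = -1/150 ≈ -0.0066667
(D - 1)**2 = (-1/150 - 1)**2 = (-151/150)**2 = 22801/22500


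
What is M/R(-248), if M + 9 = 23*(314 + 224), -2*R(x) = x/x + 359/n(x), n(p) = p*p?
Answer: -1520993920/61863 ≈ -24587.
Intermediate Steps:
n(p) = p**2
R(x) = -1/2 - 359/(2*x**2) (R(x) = -(x/x + 359/(x**2))/2 = -(1 + 359/x**2)/2 = -1/2 - 359/(2*x**2))
M = 12365 (M = -9 + 23*(314 + 224) = -9 + 23*538 = -9 + 12374 = 12365)
M/R(-248) = 12365/(((1/2)*(-359 - 1*(-248)**2)/(-248)**2)) = 12365/(((1/2)*(1/61504)*(-359 - 1*61504))) = 12365/(((1/2)*(1/61504)*(-359 - 61504))) = 12365/(((1/2)*(1/61504)*(-61863))) = 12365/(-61863/123008) = 12365*(-123008/61863) = -1520993920/61863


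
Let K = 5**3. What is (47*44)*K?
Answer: 258500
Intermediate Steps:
K = 125
(47*44)*K = (47*44)*125 = 2068*125 = 258500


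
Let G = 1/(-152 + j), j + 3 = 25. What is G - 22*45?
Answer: -128701/130 ≈ -990.01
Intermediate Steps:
j = 22 (j = -3 + 25 = 22)
G = -1/130 (G = 1/(-152 + 22) = 1/(-130) = -1/130 ≈ -0.0076923)
G - 22*45 = -1/130 - 22*45 = -1/130 - 990 = -128701/130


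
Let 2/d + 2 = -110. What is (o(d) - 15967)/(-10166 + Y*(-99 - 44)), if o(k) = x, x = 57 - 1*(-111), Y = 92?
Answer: 15799/23322 ≈ 0.67743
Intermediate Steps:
x = 168 (x = 57 + 111 = 168)
d = -1/56 (d = 2/(-2 - 110) = 2/(-112) = 2*(-1/112) = -1/56 ≈ -0.017857)
o(k) = 168
(o(d) - 15967)/(-10166 + Y*(-99 - 44)) = (168 - 15967)/(-10166 + 92*(-99 - 44)) = -15799/(-10166 + 92*(-143)) = -15799/(-10166 - 13156) = -15799/(-23322) = -15799*(-1/23322) = 15799/23322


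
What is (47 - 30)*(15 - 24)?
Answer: -153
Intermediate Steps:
(47 - 30)*(15 - 24) = 17*(-9) = -153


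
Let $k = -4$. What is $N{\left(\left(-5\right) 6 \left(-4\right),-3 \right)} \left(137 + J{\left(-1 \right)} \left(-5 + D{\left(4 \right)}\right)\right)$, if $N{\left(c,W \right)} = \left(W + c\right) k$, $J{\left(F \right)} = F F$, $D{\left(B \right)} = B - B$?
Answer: $-61776$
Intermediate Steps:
$D{\left(B \right)} = 0$
$J{\left(F \right)} = F^{2}$
$N{\left(c,W \right)} = - 4 W - 4 c$ ($N{\left(c,W \right)} = \left(W + c\right) \left(-4\right) = - 4 W - 4 c$)
$N{\left(\left(-5\right) 6 \left(-4\right),-3 \right)} \left(137 + J{\left(-1 \right)} \left(-5 + D{\left(4 \right)}\right)\right) = \left(\left(-4\right) \left(-3\right) - 4 \left(-5\right) 6 \left(-4\right)\right) \left(137 + \left(-1\right)^{2} \left(-5 + 0\right)\right) = \left(12 - 4 \left(\left(-30\right) \left(-4\right)\right)\right) \left(137 + 1 \left(-5\right)\right) = \left(12 - 480\right) \left(137 - 5\right) = \left(12 - 480\right) 132 = \left(-468\right) 132 = -61776$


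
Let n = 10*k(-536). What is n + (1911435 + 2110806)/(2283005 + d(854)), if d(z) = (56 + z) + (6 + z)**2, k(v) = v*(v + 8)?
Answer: 8556793353441/3023515 ≈ 2.8301e+6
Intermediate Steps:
k(v) = v*(8 + v)
d(z) = 56 + z + (6 + z)**2
n = 2830080 (n = 10*(-536*(8 - 536)) = 10*(-536*(-528)) = 10*283008 = 2830080)
n + (1911435 + 2110806)/(2283005 + d(854)) = 2830080 + (1911435 + 2110806)/(2283005 + (56 + 854 + (6 + 854)**2)) = 2830080 + 4022241/(2283005 + (56 + 854 + 860**2)) = 2830080 + 4022241/(2283005 + (56 + 854 + 739600)) = 2830080 + 4022241/(2283005 + 740510) = 2830080 + 4022241/3023515 = 8556793353441/3023515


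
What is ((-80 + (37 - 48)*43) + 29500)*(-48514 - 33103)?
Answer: -2362567299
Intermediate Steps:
((-80 + (37 - 48)*43) + 29500)*(-48514 - 33103) = ((-80 - 11*43) + 29500)*(-81617) = ((-80 - 473) + 29500)*(-81617) = (-553 + 29500)*(-81617) = 28947*(-81617) = -2362567299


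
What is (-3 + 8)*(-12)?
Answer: -60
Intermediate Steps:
(-3 + 8)*(-12) = 5*(-12) = -60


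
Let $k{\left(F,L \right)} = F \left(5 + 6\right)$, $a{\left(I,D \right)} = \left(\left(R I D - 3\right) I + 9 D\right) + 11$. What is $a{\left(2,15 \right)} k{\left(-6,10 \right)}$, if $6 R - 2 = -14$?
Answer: $-1320$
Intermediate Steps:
$R = -2$ ($R = \frac{1}{3} + \frac{1}{6} \left(-14\right) = \frac{1}{3} - \frac{7}{3} = -2$)
$a{\left(I,D \right)} = 11 + 9 D + I \left(-3 - 2 D I\right)$ ($a{\left(I,D \right)} = \left(\left(- 2 I D - 3\right) I + 9 D\right) + 11 = \left(\left(- 2 D I - 3\right) I + 9 D\right) + 11 = \left(\left(-3 - 2 D I\right) I + 9 D\right) + 11 = \left(I \left(-3 - 2 D I\right) + 9 D\right) + 11 = \left(9 D + I \left(-3 - 2 D I\right)\right) + 11 = 11 + 9 D + I \left(-3 - 2 D I\right)$)
$k{\left(F,L \right)} = 11 F$ ($k{\left(F,L \right)} = F 11 = 11 F$)
$a{\left(2,15 \right)} k{\left(-6,10 \right)} = \left(11 - 6 + 9 \cdot 15 - 30 \cdot 2^{2}\right) 11 \left(-6\right) = \left(11 - 6 + 135 - 30 \cdot 4\right) \left(-66\right) = \left(11 - 6 + 135 - 120\right) \left(-66\right) = 20 \left(-66\right) = -1320$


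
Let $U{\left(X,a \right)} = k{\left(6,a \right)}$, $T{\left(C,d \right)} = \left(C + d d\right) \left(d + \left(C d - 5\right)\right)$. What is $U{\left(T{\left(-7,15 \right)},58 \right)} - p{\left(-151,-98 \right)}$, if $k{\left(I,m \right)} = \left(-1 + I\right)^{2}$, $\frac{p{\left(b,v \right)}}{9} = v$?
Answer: $907$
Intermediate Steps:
$p{\left(b,v \right)} = 9 v$
$T{\left(C,d \right)} = \left(C + d^{2}\right) \left(-5 + d + C d\right)$ ($T{\left(C,d \right)} = \left(C + d^{2}\right) \left(d + \left(-5 + C d\right)\right) = \left(C + d^{2}\right) \left(-5 + d + C d\right)$)
$U{\left(X,a \right)} = 25$ ($U{\left(X,a \right)} = \left(-1 + 6\right)^{2} = 5^{2} = 25$)
$U{\left(T{\left(-7,15 \right)},58 \right)} - p{\left(-151,-98 \right)} = 25 - 9 \left(-98\right) = 25 - -882 = 25 + 882 = 907$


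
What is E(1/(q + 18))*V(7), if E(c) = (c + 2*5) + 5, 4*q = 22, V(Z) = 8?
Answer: 5656/47 ≈ 120.34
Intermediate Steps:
q = 11/2 (q = (1/4)*22 = 11/2 ≈ 5.5000)
E(c) = 15 + c (E(c) = (c + 10) + 5 = (10 + c) + 5 = 15 + c)
E(1/(q + 18))*V(7) = (15 + 1/(11/2 + 18))*8 = (15 + 1/(47/2))*8 = (15 + 2/47)*8 = (707/47)*8 = 5656/47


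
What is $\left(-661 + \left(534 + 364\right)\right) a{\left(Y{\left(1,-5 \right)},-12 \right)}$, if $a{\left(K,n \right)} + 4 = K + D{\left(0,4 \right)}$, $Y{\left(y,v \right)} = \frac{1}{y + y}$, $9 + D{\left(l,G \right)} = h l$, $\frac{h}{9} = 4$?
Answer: $- \frac{5925}{2} \approx -2962.5$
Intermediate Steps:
$h = 36$ ($h = 9 \cdot 4 = 36$)
$D{\left(l,G \right)} = -9 + 36 l$
$Y{\left(y,v \right)} = \frac{1}{2 y}$
$a{\left(K,n \right)} = -13 + K$ ($a{\left(K,n \right)} = -4 + \left(K + \left(-9 + 36 \cdot 0\right)\right) = -4 + \left(K + \left(-9 + 0\right)\right) = -4 + \left(K - 9\right) = -4 + \left(-9 + K\right) = -13 + K$)
$\left(-661 + \left(534 + 364\right)\right) a{\left(Y{\left(1,-5 \right)},-12 \right)} = \left(-661 + \left(534 + 364\right)\right) \left(-13 + \frac{1}{2 \cdot 1}\right) = \left(-661 + 898\right) \left(-13 + \frac{1}{2} \cdot 1\right) = 237 \left(-13 + \frac{1}{2}\right) = 237 \left(- \frac{25}{2}\right) = - \frac{5925}{2}$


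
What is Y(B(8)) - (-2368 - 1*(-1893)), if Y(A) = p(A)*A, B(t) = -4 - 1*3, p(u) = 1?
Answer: 468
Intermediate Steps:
B(t) = -7 (B(t) = -4 - 3 = -7)
Y(A) = A (Y(A) = 1*A = A)
Y(B(8)) - (-2368 - 1*(-1893)) = -7 - (-2368 - 1*(-1893)) = -7 - (-2368 + 1893) = -7 - 1*(-475) = -7 + 475 = 468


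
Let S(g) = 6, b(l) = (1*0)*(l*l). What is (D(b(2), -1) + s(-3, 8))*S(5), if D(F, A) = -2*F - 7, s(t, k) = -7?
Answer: -84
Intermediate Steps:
b(l) = 0 (b(l) = 0*l² = 0)
D(F, A) = -7 - 2*F
(D(b(2), -1) + s(-3, 8))*S(5) = ((-7 - 2*0) - 7)*6 = ((-7 + 0) - 7)*6 = (-7 - 7)*6 = -14*6 = -84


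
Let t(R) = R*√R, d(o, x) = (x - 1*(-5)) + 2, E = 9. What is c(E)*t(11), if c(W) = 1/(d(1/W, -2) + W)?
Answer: 11*√11/14 ≈ 2.6059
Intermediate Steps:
d(o, x) = 7 + x (d(o, x) = (x + 5) + 2 = (5 + x) + 2 = 7 + x)
t(R) = R^(3/2)
c(W) = 1/(5 + W) (c(W) = 1/((7 - 2) + W) = 1/(5 + W))
c(E)*t(11) = 11^(3/2)/(5 + 9) = (11*√11)/14 = 11*√11/14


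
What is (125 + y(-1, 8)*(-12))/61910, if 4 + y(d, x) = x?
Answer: 77/61910 ≈ 0.0012437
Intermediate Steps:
y(d, x) = -4 + x
(125 + y(-1, 8)*(-12))/61910 = (125 + (-4 + 8)*(-12))/61910 = (125 + 4*(-12))*(1/61910) = (125 - 48)*(1/61910) = 77*(1/61910) = 77/61910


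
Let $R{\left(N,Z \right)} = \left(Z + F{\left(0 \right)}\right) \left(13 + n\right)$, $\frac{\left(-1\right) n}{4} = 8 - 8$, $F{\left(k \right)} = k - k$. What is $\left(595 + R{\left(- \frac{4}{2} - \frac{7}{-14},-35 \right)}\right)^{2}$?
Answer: $19600$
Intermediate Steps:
$F{\left(k \right)} = 0$
$n = 0$ ($n = - 4 \left(8 - 8\right) = \left(-4\right) 0 = 0$)
$R{\left(N,Z \right)} = 13 Z$ ($R{\left(N,Z \right)} = \left(Z + 0\right) \left(13 + 0\right) = Z 13 = 13 Z$)
$\left(595 + R{\left(- \frac{4}{2} - \frac{7}{-14},-35 \right)}\right)^{2} = \left(595 + 13 \left(-35\right)\right)^{2} = \left(595 - 455\right)^{2} = 140^{2} = 19600$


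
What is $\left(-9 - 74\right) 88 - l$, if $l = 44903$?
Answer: $-52207$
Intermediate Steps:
$\left(-9 - 74\right) 88 - l = \left(-9 - 74\right) 88 - 44903 = \left(-83\right) 88 - 44903 = -7304 - 44903 = -52207$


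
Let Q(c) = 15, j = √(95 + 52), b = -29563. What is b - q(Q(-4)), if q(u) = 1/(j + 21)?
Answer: -413883/14 + √3/42 ≈ -29563.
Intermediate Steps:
j = 7*√3 (j = √147 = 7*√3 ≈ 12.124)
q(u) = 1/(21 + 7*√3) (q(u) = 1/(7*√3 + 21) = 1/(21 + 7*√3))
b - q(Q(-4)) = -29563 - (1/14 - √3/42) = -29563 + (-1/14 + √3/42) = -413883/14 + √3/42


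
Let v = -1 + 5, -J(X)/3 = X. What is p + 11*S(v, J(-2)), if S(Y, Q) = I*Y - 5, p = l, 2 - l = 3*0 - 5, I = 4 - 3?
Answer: -4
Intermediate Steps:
I = 1
l = 7 (l = 2 - (3*0 - 5) = 2 - (0 - 5) = 2 - 1*(-5) = 2 + 5 = 7)
p = 7
J(X) = -3*X
v = 4
S(Y, Q) = -5 + Y (S(Y, Q) = 1*Y - 5 = Y - 5 = -5 + Y)
p + 11*S(v, J(-2)) = 7 + 11*(-5 + 4) = 7 + 11*(-1) = 7 - 11 = -4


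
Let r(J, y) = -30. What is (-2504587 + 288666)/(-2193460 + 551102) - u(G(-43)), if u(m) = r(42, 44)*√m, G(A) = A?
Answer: 2215921/1642358 + 30*I*√43 ≈ 1.3492 + 196.72*I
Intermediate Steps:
u(m) = -30*√m
(-2504587 + 288666)/(-2193460 + 551102) - u(G(-43)) = (-2504587 + 288666)/(-2193460 + 551102) - (-30)*√(-43) = -2215921/(-1642358) - (-30)*I*√43 = -2215921*(-1/1642358) - (-30)*I*√43 = 2215921/1642358 + 30*I*√43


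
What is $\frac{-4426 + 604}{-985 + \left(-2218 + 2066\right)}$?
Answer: $\frac{1274}{379} \approx 3.3615$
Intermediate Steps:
$\frac{-4426 + 604}{-985 + \left(-2218 + 2066\right)} = - \frac{3822}{-985 - 152} = - \frac{3822}{-1137} = \left(-3822\right) \left(- \frac{1}{1137}\right) = \frac{1274}{379}$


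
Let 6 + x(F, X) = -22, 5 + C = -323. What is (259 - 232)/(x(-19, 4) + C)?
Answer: -27/356 ≈ -0.075843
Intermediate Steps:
C = -328 (C = -5 - 323 = -328)
x(F, X) = -28 (x(F, X) = -6 - 22 = -28)
(259 - 232)/(x(-19, 4) + C) = (259 - 232)/(-28 - 328) = 27/(-356) = 27*(-1/356) = -27/356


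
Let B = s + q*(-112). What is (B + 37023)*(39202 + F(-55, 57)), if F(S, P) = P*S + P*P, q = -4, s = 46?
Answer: 1475018372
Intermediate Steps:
F(S, P) = P**2 + P*S (F(S, P) = P*S + P**2 = P**2 + P*S)
B = 494 (B = 46 - 4*(-112) = 46 + 448 = 494)
(B + 37023)*(39202 + F(-55, 57)) = (494 + 37023)*(39202 + 57*(57 - 55)) = 37517*(39202 + 57*2) = 37517*(39202 + 114) = 37517*39316 = 1475018372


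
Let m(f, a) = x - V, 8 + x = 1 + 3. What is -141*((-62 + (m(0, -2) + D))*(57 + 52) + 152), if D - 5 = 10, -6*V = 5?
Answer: 1499159/2 ≈ 7.4958e+5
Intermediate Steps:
V = -5/6 (V = -1/6*5 = -5/6 ≈ -0.83333)
D = 15 (D = 5 + 10 = 15)
x = -4 (x = -8 + (1 + 3) = -8 + 4 = -4)
m(f, a) = -19/6 (m(f, a) = -4 - 1*(-5/6) = -4 + 5/6 = -19/6)
-141*((-62 + (m(0, -2) + D))*(57 + 52) + 152) = -141*((-62 + (-19/6 + 15))*(57 + 52) + 152) = -141*((-62 + 71/6)*109 + 152) = -141*(-301/6*109 + 152) = -141*(-32809/6 + 152) = -141*(-31897/6) = 1499159/2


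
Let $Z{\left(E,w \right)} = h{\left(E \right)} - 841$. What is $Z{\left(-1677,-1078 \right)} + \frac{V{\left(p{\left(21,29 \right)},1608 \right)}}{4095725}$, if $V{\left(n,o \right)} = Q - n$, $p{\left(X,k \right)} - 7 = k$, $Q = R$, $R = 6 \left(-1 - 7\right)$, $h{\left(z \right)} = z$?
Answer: $- \frac{10313035634}{4095725} \approx -2518.0$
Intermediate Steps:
$R = -48$ ($R = 6 \left(-8\right) = -48$)
$Q = -48$
$p{\left(X,k \right)} = 7 + k$
$V{\left(n,o \right)} = -48 - n$
$Z{\left(E,w \right)} = -841 + E$ ($Z{\left(E,w \right)} = E - 841 = -841 + E$)
$Z{\left(-1677,-1078 \right)} + \frac{V{\left(p{\left(21,29 \right)},1608 \right)}}{4095725} = \left(-841 - 1677\right) + \frac{-48 - \left(7 + 29\right)}{4095725} = -2518 + \left(-48 - 36\right) \frac{1}{4095725} = -2518 - \frac{84}{4095725} = - \frac{10313035634}{4095725}$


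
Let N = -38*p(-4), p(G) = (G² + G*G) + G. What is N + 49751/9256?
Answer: -8469/8 ≈ -1058.6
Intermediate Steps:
p(G) = G + 2*G² (p(G) = (G² + G²) + G = 2*G² + G = G + 2*G²)
N = -1064 (N = -(-152)*(1 + 2*(-4)) = -(-152)*(1 - 8) = -(-152)*(-7) = -38*28 = -1064)
N + 49751/9256 = -1064 + 49751/9256 = -1064 + 49751*(1/9256) = -1064 + 43/8 = -8469/8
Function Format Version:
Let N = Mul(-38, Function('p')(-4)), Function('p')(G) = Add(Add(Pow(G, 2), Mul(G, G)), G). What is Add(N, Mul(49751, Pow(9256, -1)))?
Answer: Rational(-8469, 8) ≈ -1058.6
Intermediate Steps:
Function('p')(G) = Add(G, Mul(2, Pow(G, 2))) (Function('p')(G) = Add(Add(Pow(G, 2), Pow(G, 2)), G) = Add(Mul(2, Pow(G, 2)), G) = Add(G, Mul(2, Pow(G, 2))))
N = -1064 (N = Mul(-38, Mul(-4, Add(1, Mul(2, -4)))) = Mul(-38, Mul(-4, Add(1, -8))) = Mul(-38, Mul(-4, -7)) = Mul(-38, 28) = -1064)
Add(N, Mul(49751, Pow(9256, -1))) = Add(-1064, Mul(49751, Pow(9256, -1))) = Add(-1064, Mul(49751, Rational(1, 9256))) = Add(-1064, Rational(43, 8)) = Rational(-8469, 8)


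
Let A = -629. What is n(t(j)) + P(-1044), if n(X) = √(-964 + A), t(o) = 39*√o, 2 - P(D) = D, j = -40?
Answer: 1046 + 3*I*√177 ≈ 1046.0 + 39.912*I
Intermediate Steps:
P(D) = 2 - D
n(X) = 3*I*√177 (n(X) = √(-964 - 629) = √(-1593) = 3*I*√177)
n(t(j)) + P(-1044) = 3*I*√177 + (2 - 1*(-1044)) = 3*I*√177 + (2 + 1044) = 3*I*√177 + 1046 = 1046 + 3*I*√177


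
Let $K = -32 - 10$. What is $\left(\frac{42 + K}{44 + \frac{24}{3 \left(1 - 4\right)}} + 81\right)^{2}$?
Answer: $6561$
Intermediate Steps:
$K = -42$
$\left(\frac{42 + K}{44 + \frac{24}{3 \left(1 - 4\right)}} + 81\right)^{2} = \left(\frac{42 - 42}{44 + \frac{24}{3 \left(1 - 4\right)}} + 81\right)^{2} = \left(\frac{0}{44 + \frac{24}{3 \left(-3\right)}} + 81\right)^{2} = \left(\frac{0}{44 + \frac{24}{-9}} + 81\right)^{2} = \left(\frac{0}{44 + 24 \left(- \frac{1}{9}\right)} + 81\right)^{2} = \left(\frac{0}{44 - \frac{8}{3}} + 81\right)^{2} = \left(\frac{0}{\frac{124}{3}} + 81\right)^{2} = \left(0 \cdot \frac{3}{124} + 81\right)^{2} = \left(0 + 81\right)^{2} = 81^{2} = 6561$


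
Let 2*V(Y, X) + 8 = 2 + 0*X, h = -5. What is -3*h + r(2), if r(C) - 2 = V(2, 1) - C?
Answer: 12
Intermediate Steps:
V(Y, X) = -3 (V(Y, X) = -4 + (2 + 0*X)/2 = -4 + (2 + 0)/2 = -4 + (½)*2 = -4 + 1 = -3)
r(C) = -1 - C (r(C) = 2 + (-3 - C) = -1 - C)
-3*h + r(2) = -3*(-5) + (-1 - 1*2) = 15 + (-1 - 2) = 15 - 3 = 12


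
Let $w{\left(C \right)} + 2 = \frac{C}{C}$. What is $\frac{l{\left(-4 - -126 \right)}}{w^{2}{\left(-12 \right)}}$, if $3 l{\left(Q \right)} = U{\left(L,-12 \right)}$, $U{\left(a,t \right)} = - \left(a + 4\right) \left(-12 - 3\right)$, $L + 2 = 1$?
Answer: $15$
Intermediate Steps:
$L = -1$ ($L = -2 + 1 = -1$)
$U{\left(a,t \right)} = 60 + 15 a$ ($U{\left(a,t \right)} = - \left(4 + a\right) \left(-15\right) = - (-60 - 15 a) = 60 + 15 a$)
$w{\left(C \right)} = -1$ ($w{\left(C \right)} = -2 + \frac{C}{C} = -2 + 1 = -1$)
$l{\left(Q \right)} = 15$ ($l{\left(Q \right)} = \frac{60 + 15 \left(-1\right)}{3} = \frac{60 - 15}{3} = \frac{1}{3} \cdot 45 = 15$)
$\frac{l{\left(-4 - -126 \right)}}{w^{2}{\left(-12 \right)}} = \frac{15}{\left(-1\right)^{2}} = \frac{15}{1} = 15 \cdot 1 = 15$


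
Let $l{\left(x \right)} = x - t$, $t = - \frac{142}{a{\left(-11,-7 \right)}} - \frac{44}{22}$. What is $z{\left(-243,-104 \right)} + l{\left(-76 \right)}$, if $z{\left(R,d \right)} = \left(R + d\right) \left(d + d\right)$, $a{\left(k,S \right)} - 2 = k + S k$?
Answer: $\frac{2451539}{34} \approx 72104.0$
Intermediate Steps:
$a{\left(k,S \right)} = 2 + k + S k$ ($a{\left(k,S \right)} = 2 + \left(k + S k\right) = 2 + k + S k$)
$t = - \frac{139}{34}$ ($t = - \frac{142}{2 - 11 - -77} - \frac{44}{22} = - \frac{142}{2 - 11 + 77} - 2 = - \frac{142}{68} - 2 = \left(-142\right) \frac{1}{68} - 2 = - \frac{71}{34} - 2 = - \frac{139}{34} \approx -4.0882$)
$l{\left(x \right)} = \frac{139}{34} + x$ ($l{\left(x \right)} = x - - \frac{139}{34} = x + \frac{139}{34} = \frac{139}{34} + x$)
$z{\left(R,d \right)} = 2 d \left(R + d\right)$ ($z{\left(R,d \right)} = \left(R + d\right) 2 d = 2 d \left(R + d\right)$)
$z{\left(-243,-104 \right)} + l{\left(-76 \right)} = 2 \left(-104\right) \left(-243 - 104\right) + \left(\frac{139}{34} - 76\right) = 2 \left(-104\right) \left(-347\right) - \frac{2445}{34} = 72176 - \frac{2445}{34} = \frac{2451539}{34}$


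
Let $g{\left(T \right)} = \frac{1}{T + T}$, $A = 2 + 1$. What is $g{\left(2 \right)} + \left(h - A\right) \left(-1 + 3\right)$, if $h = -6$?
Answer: $- \frac{71}{4} \approx -17.75$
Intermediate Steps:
$A = 3$
$g{\left(T \right)} = \frac{1}{2 T}$
$g{\left(2 \right)} + \left(h - A\right) \left(-1 + 3\right) = \frac{1}{2 \cdot 2} + \left(-6 - 3\right) \left(-1 + 3\right) = \frac{1}{2} \cdot \frac{1}{2} + \left(-6 - 3\right) 2 = \frac{1}{4} - 18 = - \frac{71}{4}$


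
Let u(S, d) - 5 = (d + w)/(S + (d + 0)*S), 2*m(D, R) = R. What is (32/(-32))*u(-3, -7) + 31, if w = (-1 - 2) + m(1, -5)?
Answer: 961/36 ≈ 26.694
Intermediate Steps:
m(D, R) = R/2
w = -11/2 (w = (-1 - 2) + (½)*(-5) = -3 - 5/2 = -11/2 ≈ -5.5000)
u(S, d) = 5 + (-11/2 + d)/(S + S*d) (u(S, d) = 5 + (d - 11/2)/(S + (d + 0)*S) = 5 + (-11/2 + d)/(S + d*S) = 5 + (-11/2 + d)/(S + S*d))
(32/(-32))*u(-3, -7) + 31 = (32/(-32))*((-11/2 - 7 + 5*(-3) + 5*(-3)*(-7))/((-3)*(1 - 7))) + 31 = (32*(-1/32))*(-⅓*(-11/2 - 7 - 15 + 105)/(-6)) + 31 = -(-1)*(-1)*155/(3*6*2) + 31 = -1*155/36 + 31 = -155/36 + 31 = 961/36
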